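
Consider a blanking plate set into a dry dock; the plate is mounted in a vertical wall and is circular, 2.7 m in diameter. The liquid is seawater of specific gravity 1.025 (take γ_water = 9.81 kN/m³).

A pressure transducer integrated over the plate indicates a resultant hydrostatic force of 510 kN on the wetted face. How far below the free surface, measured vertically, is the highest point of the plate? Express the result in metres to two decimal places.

d_top ≈ 7.51 m

γ = 1.025 × 9.81 = 10.05525 kN/m³.
A = π(1.35)² = 5.72555 m².
From F = γ·h_c·A, the centroid depth is h_c = 510/(10.05525 × 5.72555) = 8.8585 m.
The centroid is at the centre, 1.35 m below the top of the plate, so the highest point sits at h_top = 8.8585 − 1.35 = 7.5085 m below the surface.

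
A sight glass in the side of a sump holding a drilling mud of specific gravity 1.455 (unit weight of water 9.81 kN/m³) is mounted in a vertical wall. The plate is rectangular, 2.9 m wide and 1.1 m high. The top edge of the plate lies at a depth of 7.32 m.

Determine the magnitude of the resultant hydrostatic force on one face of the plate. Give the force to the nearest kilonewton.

γ = 1.455 × 9.81 = 14.27355 kN/m³.
The centroid lies 1.1/2 = 0.55 m below the top edge, so the centroid depth is h_c = 7.32 + 0.55 = 7.87 m.
A = 2.9 × 1.1 = 3.19 m².
Resultant F = γ·h_c·A = 14.27355 × 7.87 × 3.19 = 358.342 kN.

F ≈ 358 kN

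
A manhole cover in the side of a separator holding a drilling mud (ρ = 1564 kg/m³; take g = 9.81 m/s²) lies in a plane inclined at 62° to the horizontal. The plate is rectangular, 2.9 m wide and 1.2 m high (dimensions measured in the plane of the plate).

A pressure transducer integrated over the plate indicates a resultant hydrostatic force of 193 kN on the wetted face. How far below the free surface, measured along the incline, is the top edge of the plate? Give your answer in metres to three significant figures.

y_top ≈ 3.49 m

γ = ρg = 1564 × 9.81 / 1000 = 15.34284 kN/m³.
A = 2.9 × 1.2 = 3.48 m².
From F = γ·h_c·A, the centroid depth is h_c = 193/(15.34284 × 3.48) = 3.6147 m.
Let θ = 62° be the plate's angle to the horizontal; measure y along the incline from where the plane meets the free surface. Vertical depth h = y·sinθ with sinθ = 0.882948.
Along the incline, y_c = h_c/sinθ = 3.6147/0.882948 = 4.0939 m.
The centroid lies 1.2/2 = 0.6 m below the top edge, so the top edge sits at y_top = 4.0939 − 0.6 = 3.4939 m along the incline.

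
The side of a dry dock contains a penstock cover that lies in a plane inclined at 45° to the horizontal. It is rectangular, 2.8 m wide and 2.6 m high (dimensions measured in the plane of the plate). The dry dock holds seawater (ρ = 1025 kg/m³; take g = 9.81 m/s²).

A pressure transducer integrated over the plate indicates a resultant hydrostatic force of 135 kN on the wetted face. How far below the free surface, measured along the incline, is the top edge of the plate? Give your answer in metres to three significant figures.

y_top ≈ 1.31 m

γ = ρg = 1025 × 9.81 / 1000 = 10.05525 kN/m³.
A = 2.8 × 2.6 = 7.28 m².
From F = γ·h_c·A, the centroid depth is h_c = 135/(10.05525 × 7.28) = 1.84421 m.
Let θ = 45° be the plate's angle to the horizontal; measure y along the incline from where the plane meets the free surface. Vertical depth h = y·sinθ with sinθ = 0.707107.
Along the incline, y_c = h_c/sinθ = 1.84421/0.707107 = 2.60811 m.
The centroid lies 2.6/2 = 1.3 m below the top edge, so the top edge sits at y_top = 2.60811 − 1.3 = 1.30811 m along the incline.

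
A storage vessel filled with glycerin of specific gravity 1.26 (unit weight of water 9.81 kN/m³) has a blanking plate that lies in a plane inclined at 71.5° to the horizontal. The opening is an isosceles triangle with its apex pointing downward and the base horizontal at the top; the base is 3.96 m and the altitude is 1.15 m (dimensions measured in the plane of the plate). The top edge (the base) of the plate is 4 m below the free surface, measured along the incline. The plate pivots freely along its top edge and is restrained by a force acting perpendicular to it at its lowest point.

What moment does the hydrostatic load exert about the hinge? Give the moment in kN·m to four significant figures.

M ≈ 46.81 kN·m

γ = 1.26 × 9.81 = 12.3606 kN/m³.
Let θ = 71.5° be the plate's angle to the horizontal; measure y along the incline from where the plane meets the free surface. Vertical depth h = y·sinθ with sinθ = 0.948324.
With the apex down, the centroid sits h/3 = 1.15/3 = 0.383333 m below the base (the top edge), so y_c = 4 + 0.383333 = 4.38333 m and h_c = 4.38333 × 0.948324 = 4.15682 m.
A = ½ × 3.96 × 1.15 = 2.277 m².
Resultant F = γ·h_c·A = 12.3606 × 4.15682 × 2.277 = 116.994 kN.
I_c = b·h³/36 = 3.96 × 1.15³/36 = 0.167296 m⁴.
Centre of pressure: y_p = y_c + I_c/(y_c·A) = 4.38333 + 0.167296/(4.38333 × 2.277) = 4.38333 + 0.0167617 = 4.40009 m along the plane.
The resultant acts 0.383333 + 0.0167617 = 0.400095 m (along the plate) below the hinge at the top edge, so the moment about the hinge is M = F × 0.400095 = 116.994 × 0.400095 = 46.8087 kN·m.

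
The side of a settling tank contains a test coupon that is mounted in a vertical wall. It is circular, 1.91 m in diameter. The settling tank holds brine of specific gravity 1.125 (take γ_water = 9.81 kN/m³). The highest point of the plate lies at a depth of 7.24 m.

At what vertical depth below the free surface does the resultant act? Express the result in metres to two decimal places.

h_p = 8.22 m

γ = 1.125 × 9.81 = 11.03625 kN/m³.
The centroid is at the centre, 0.955 m below the top of the plate, so the centroid depth is h_c = 7.24 + 0.955 = 8.195 m.
A = π(0.955)² = 2.86521 m².
Resultant F = γ·h_c·A = 11.03625 × 8.195 × 2.86521 = 259.136 kN.
I_c = πr⁴/4 = π × 0.955⁴/4 = 0.653286 m⁴.
Centre of pressure: y_p = y_c + I_c/(y_c·A) = 8.195 + 0.653286/(8.195 × 2.86521) = 8.195 + 0.0278226 = 8.22282 m along the plane.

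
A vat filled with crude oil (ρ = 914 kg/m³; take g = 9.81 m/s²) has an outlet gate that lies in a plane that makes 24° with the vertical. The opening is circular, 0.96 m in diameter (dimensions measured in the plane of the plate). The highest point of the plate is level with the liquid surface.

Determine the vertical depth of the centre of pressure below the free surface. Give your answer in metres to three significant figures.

γ = ρg = 914 × 9.81 / 1000 = 8.96634 kN/m³.
The plate makes 24° with the vertical, i.e. θ = 90° − 24° = 66° to the horizontal. Measuring y along the incline from the free-surface line, vertical depth h = y·sinθ with sinθ = 0.913545.
The centroid is at the centre, 0.48 m below the top of the plate, so y_c = 0.48 m and h_c = 0.48 × 0.913545 = 0.438502 m.
A = π(0.48)² = 0.723823 m².
Resultant F = γ·h_c·A = 8.96634 × 0.438502 × 0.723823 = 2.8459 kN.
I_c = πr⁴/4 = π × 0.48⁴/4 = 0.0416922 m⁴.
Centre of pressure: y_p = y_c + I_c/(y_c·A) = 0.48 + 0.0416922/(0.48 × 0.723823) = 0.48 + 0.12 = 0.6 m along the plane.
Vertically, h_p = y_p·sinθ = 0.6 × 0.913545 = 0.548127 m.

h_p = 0.548 m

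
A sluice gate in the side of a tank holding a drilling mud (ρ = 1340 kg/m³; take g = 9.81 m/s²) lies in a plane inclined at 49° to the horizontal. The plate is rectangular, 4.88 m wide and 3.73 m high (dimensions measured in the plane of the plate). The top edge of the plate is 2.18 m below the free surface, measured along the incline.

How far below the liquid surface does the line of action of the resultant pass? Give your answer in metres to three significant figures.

γ = ρg = 1340 × 9.81 / 1000 = 13.1454 kN/m³.
Let θ = 49° be the plate's angle to the horizontal; measure y along the incline from where the plane meets the free surface. Vertical depth h = y·sinθ with sinθ = 0.754710.
The centroid lies 3.73/2 = 1.865 m below the top edge, so y_c = 2.18 + 1.865 = 4.045 m and h_c = 4.045 × 0.754710 = 3.0528 m.
A = 4.88 × 3.73 = 18.2024 m².
Resultant F = γ·h_c·A = 13.1454 × 3.0528 × 18.2024 = 730.467 kN.
I_c = b·h³/12 = 4.88 × 3.73³/12 = 21.104 m⁴.
Centre of pressure: y_p = y_c + I_c/(y_c·A) = 4.045 + 21.104/(4.045 × 18.2024) = 4.045 + 0.286627 = 4.33163 m along the plane.
Vertically, h_p = y_p·sinθ = 4.33163 × 0.754710 = 3.26912 m.

h_p = 3.27 m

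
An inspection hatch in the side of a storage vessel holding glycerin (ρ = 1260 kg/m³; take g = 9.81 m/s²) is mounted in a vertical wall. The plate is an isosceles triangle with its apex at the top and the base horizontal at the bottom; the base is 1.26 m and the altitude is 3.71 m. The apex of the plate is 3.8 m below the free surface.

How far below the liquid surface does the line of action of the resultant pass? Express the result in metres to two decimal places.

h_p = 6.40 m

γ = ρg = 1260 × 9.81 / 1000 = 12.3606 kN/m³.
With the apex up, the centroid sits 2h/3 = 2 × 3.71/3 = 2.47333 m below the apex, so the centroid depth is h_c = 3.8 + 2.47333 = 6.27333 m.
A = ½ × 1.26 × 3.71 = 2.3373 m².
Resultant F = γ·h_c·A = 12.3606 × 6.27333 × 2.3373 = 181.239 kN.
I_c = b·h³/36 = 1.26 × 3.71³/36 = 1.78727 m⁴.
Centre of pressure: y_p = y_c + I_c/(y_c·A) = 6.27333 + 1.78727/(6.27333 × 2.3373) = 6.27333 + 0.121893 = 6.39522 m along the plane.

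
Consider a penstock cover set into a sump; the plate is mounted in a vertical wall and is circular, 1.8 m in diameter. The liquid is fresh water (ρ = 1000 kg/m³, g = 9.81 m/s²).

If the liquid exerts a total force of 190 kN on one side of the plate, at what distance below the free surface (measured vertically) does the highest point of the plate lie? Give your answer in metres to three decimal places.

γ = ρg = 1000 × 9.81 = 9810 N/m³ = 9.81 kN/m³.
A = π(0.9)² = 2.54469 m².
From F = γ·h_c·A, the centroid depth is h_c = 190/(9.81 × 2.54469) = 7.61114 m.
The centroid is at the centre, 0.9 m below the top of the plate, so the highest point sits at h_top = 7.61114 − 0.9 = 6.71114 m below the surface.

d_top ≈ 6.711 m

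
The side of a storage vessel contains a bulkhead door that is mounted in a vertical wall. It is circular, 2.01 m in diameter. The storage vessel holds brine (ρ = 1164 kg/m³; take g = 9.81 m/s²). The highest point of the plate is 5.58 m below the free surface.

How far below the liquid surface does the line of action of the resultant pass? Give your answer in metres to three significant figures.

γ = ρg = 1164 × 9.81 / 1000 = 11.41884 kN/m³.
The centroid is at the centre, 1.005 m below the top of the plate, so the centroid depth is h_c = 5.58 + 1.005 = 6.585 m.
A = π(1.005)² = 3.17309 m².
Resultant F = γ·h_c·A = 11.41884 × 6.585 × 3.17309 = 238.594 kN.
I_c = πr⁴/4 = π × 1.005⁴/4 = 0.801224 m⁴.
Centre of pressure: y_p = y_c + I_c/(y_c·A) = 6.585 + 0.801224/(6.585 × 3.17309) = 6.585 + 0.0383456 = 6.62335 m along the plane.

h_p = 6.62 m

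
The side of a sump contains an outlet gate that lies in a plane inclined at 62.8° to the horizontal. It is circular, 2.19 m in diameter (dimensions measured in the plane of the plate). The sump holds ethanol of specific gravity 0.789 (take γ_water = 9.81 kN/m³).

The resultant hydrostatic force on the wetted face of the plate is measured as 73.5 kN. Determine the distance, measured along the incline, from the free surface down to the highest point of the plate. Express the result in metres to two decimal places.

y_top ≈ 1.74 m

γ = 0.789 × 9.81 = 7.74009 kN/m³.
A = π(1.095)² = 3.76685 m².
From F = γ·h_c·A, the centroid depth is h_c = 73.5/(7.74009 × 3.76685) = 2.52094 m.
Let θ = 62.8° be the plate's angle to the horizontal; measure y along the incline from where the plane meets the free surface. Vertical depth h = y·sinθ with sinθ = 0.889416.
Along the incline, y_c = h_c/sinθ = 2.52094/0.889416 = 2.83438 m.
The centroid is at the centre, 1.095 m below the top of the plate, so the highest point sits at y_top = 2.83438 − 1.095 = 1.73938 m along the incline.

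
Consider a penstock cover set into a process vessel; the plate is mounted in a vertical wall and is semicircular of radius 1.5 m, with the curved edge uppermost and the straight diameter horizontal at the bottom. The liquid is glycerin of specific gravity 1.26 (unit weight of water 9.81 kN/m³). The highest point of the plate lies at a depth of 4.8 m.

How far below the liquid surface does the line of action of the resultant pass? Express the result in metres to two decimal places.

γ = 1.26 × 9.81 = 12.3606 kN/m³.
The centroid lies 4r/(3π) = 0.63662 m above the diameter, so r − 4r/(3π) = 1.5 − 0.63662 = 0.86338 m below the topmost point, so the centroid depth is h_c = 4.8 + 0.86338 = 5.66338 m.
A = πr²/2 = π × 1.5²/2 = 3.53429 m².
Resultant F = γ·h_c·A = 12.3606 × 5.66338 × 3.53429 = 247.41 kN.
I_c = (π/8 − 8/(9π))·r⁴ = 0.109757 × 1.5⁴ = 0.555645 m⁴.
Centre of pressure: y_p = y_c + I_c/(y_c·A) = 5.66338 + 0.555645/(5.66338 × 3.53429) = 5.66338 + 0.02776 = 5.69114 m along the plane.

h_p = 5.69 m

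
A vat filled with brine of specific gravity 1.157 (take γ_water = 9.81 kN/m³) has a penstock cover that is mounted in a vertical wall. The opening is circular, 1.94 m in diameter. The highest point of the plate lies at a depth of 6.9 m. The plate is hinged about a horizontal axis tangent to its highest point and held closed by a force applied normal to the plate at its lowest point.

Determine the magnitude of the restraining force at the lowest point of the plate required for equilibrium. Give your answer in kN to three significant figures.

P ≈ 136 kN

γ = 1.157 × 9.81 = 11.35017 kN/m³.
The centroid is at the centre, 0.97 m below the top of the plate, so the centroid depth is h_c = 6.9 + 0.97 = 7.87 m.
A = π(0.97)² = 2.95592 m².
Resultant F = γ·h_c·A = 11.35017 × 7.87 × 2.95592 = 264.04 kN.
I_c = πr⁴/4 = π × 0.97⁴/4 = 0.695307 m⁴.
Centre of pressure: y_p = y_c + I_c/(y_c·A) = 7.87 + 0.695307/(7.87 × 2.95592) = 7.87 + 0.0298888 = 7.89989 m along the plane.
The resultant acts 0.97 + 0.0298888 = 0.999889 m (along the plate) below the hinge at the top edge, so the moment about the hinge is M = F × 0.999889 = 264.04 × 0.999889 = 264.011 kN·m.
A normal force at the bottom, 1.94 m from the hinge, must supply this moment: P = 264.011/1.94 = 136.088 kN.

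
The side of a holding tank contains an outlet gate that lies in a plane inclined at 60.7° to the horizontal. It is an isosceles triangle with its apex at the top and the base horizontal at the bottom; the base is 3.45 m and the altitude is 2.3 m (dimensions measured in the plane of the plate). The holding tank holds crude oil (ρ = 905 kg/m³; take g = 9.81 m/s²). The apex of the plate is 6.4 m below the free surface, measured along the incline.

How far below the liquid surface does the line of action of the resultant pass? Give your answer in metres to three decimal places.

γ = ρg = 905 × 9.81 / 1000 = 8.87805 kN/m³.
Let θ = 60.7° be the plate's angle to the horizontal; measure y along the incline from where the plane meets the free surface. Vertical depth h = y·sinθ with sinθ = 0.872069.
With the apex up, the centroid sits 2h/3 = 2 × 2.3/3 = 1.53333 m below the apex, so y_c = 6.4 + 1.53333 = 7.93333 m and h_c = 7.93333 × 0.872069 = 6.91841 m.
A = ½ × 3.45 × 2.3 = 3.9675 m².
Resultant F = γ·h_c·A = 8.87805 × 6.91841 × 3.9675 = 243.692 kN.
I_c = b·h³/36 = 3.45 × 2.3³/36 = 1.166 m⁴.
Centre of pressure: y_p = y_c + I_c/(y_c·A) = 7.93333 + 1.166/(7.93333 × 3.9675) = 7.93333 + 0.0370447 = 7.97037 m along the plane.
Vertically, h_p = y_p·sinθ = 7.97037 × 0.872069 = 6.95071 m.

h_p = 6.951 m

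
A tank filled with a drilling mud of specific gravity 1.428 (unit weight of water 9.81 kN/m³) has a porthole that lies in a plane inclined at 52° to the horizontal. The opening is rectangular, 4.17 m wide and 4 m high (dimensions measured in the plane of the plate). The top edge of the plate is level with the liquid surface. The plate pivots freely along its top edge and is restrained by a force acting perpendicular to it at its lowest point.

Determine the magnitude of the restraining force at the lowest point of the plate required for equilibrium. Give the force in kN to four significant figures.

γ = 1.428 × 9.81 = 14.00868 kN/m³.
Let θ = 52° be the plate's angle to the horizontal; measure y along the incline from where the plane meets the free surface. Vertical depth h = y·sinθ with sinθ = 0.788011.
The centroid lies 4/2 = 2 m below the top edge, so y_c = 2 m and h_c = 2 × 0.788011 = 1.57602 m.
A = 4.17 × 4 = 16.68 m².
Resultant F = γ·h_c·A = 14.00868 × 1.57602 × 16.68 = 368.26 kN.
I_c = b·h³/12 = 4.17 × 4³/12 = 22.24 m⁴.
Centre of pressure: y_p = y_c + I_c/(y_c·A) = 2 + 22.24/(2 × 16.68) = 2 + 0.666667 = 2.66667 m along the plane.
The resultant acts 2 + 0.666667 = 2.66667 m (along the plate) below the hinge at the top edge, so the moment about the hinge is M = F × 2.66667 = 368.26 × 2.66667 = 982.028 kN·m.
A normal force at the bottom, 4 m from the hinge, must supply this moment: P = 982.028/4 = 245.507 kN.

P ≈ 245.5 kN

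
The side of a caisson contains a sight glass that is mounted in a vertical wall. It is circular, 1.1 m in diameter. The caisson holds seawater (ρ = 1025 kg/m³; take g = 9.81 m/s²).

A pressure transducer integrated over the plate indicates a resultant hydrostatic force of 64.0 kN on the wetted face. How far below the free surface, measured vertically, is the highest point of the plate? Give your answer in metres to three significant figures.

d_top ≈ 6.15 m

γ = ρg = 1025 × 9.81 / 1000 = 10.05525 kN/m³.
A = π(0.55)² = 0.950332 m².
From F = γ·h_c·A, the centroid depth is h_c = 64.0/(10.05525 × 0.950332) = 6.69748 m.
The centroid is at the centre, 0.55 m below the top of the plate, so the highest point sits at h_top = 6.69748 − 0.55 = 6.14748 m below the surface.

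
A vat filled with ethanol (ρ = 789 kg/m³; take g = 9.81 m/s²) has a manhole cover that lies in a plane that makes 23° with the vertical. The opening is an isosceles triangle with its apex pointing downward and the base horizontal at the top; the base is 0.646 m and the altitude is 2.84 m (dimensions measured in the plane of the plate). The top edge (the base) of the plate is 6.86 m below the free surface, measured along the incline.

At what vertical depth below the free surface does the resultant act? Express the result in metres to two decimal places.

γ = ρg = 789 × 9.81 / 1000 = 7.74009 kN/m³.
The plate makes 23° with the vertical, i.e. θ = 90° − 23° = 67° to the horizontal. Measuring y along the incline from the free-surface line, vertical depth h = y·sinθ with sinθ = 0.920505.
With the apex down, the centroid sits h/3 = 2.84/3 = 0.946667 m below the base (the top edge), so y_c = 6.86 + 0.946667 = 7.80667 m and h_c = 7.80667 × 0.920505 = 7.18608 m.
A = ½ × 0.646 × 2.84 = 0.91732 m².
Resultant F = γ·h_c·A = 7.74009 × 7.18608 × 0.91732 = 51.0222 kN.
I_c = b·h³/36 = 0.646 × 2.84³/36 = 0.411041 m⁴.
Centre of pressure: y_p = y_c + I_c/(y_c·A) = 7.80667 + 0.411041/(7.80667 × 0.91732) = 7.80667 + 0.0573982 = 7.86407 m along the plane.
Vertically, h_p = y_p·sinθ = 7.86407 × 0.920505 = 7.23892 m.

h_p = 7.24 m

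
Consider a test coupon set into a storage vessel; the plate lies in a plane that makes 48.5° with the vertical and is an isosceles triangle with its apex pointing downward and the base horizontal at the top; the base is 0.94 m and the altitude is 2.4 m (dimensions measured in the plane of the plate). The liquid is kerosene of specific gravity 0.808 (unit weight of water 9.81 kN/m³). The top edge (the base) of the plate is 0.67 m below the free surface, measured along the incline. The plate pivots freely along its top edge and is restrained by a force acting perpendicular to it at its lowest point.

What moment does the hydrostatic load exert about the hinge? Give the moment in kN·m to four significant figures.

γ = 0.808 × 9.81 = 7.92648 kN/m³.
The plate makes 48.5° with the vertical, i.e. θ = 90° − 48.5° = 41.5° to the horizontal. Measuring y along the incline from the free-surface line, vertical depth h = y·sinθ with sinθ = 0.662620.
With the apex down, the centroid sits h/3 = 2.4/3 = 0.8 m below the base (the top edge), so y_c = 0.67 + 0.8 = 1.47 m and h_c = 1.47 × 0.662620 = 0.974051 m.
A = ½ × 0.94 × 2.4 = 1.128 m².
Resultant F = γ·h_c·A = 7.92648 × 0.974051 × 1.128 = 8.70906 kN.
I_c = b·h³/36 = 0.94 × 2.4³/36 = 0.36096 m⁴.
Centre of pressure: y_p = y_c + I_c/(y_c·A) = 1.47 + 0.36096/(1.47 × 1.128) = 1.47 + 0.217687 = 1.68769 m along the plane.
The resultant acts 0.8 + 0.217687 = 1.01769 m (along the plate) below the hinge at the top edge, so the moment about the hinge is M = F × 1.01769 = 8.70906 × 1.01769 = 8.86312 kN·m.

M ≈ 8.863 kN·m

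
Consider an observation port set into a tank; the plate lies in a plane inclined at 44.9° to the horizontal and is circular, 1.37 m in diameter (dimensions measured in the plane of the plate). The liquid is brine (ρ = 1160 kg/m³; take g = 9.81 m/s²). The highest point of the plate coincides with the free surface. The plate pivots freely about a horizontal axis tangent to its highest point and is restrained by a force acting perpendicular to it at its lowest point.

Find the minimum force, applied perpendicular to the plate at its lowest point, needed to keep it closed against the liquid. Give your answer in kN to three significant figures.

P ≈ 5.07 kN

γ = ρg = 1160 × 9.81 / 1000 = 11.3796 kN/m³.
Let θ = 44.9° be the plate's angle to the horizontal; measure y along the incline from where the plane meets the free surface. Vertical depth h = y·sinθ with sinθ = 0.705872.
The centroid is at the centre, 0.685 m below the top of the plate, so y_c = 0.685 m and h_c = 0.685 × 0.705872 = 0.483522 m.
A = π(0.685)² = 1.47411 m².
Resultant F = γ·h_c·A = 11.3796 × 0.483522 × 1.47411 = 8.11098 kN.
I_c = πr⁴/4 = π × 0.685⁴/4 = 0.172923 m⁴.
Centre of pressure: y_p = y_c + I_c/(y_c·A) = 0.685 + 0.172923/(0.685 × 1.47411) = 0.685 + 0.171251 = 0.856251 m along the plane.
The resultant acts 0.685 + 0.171251 = 0.856251 m (along the plate) below the hinge at the top edge, so the moment about the hinge is M = F × 0.856251 = 8.11098 × 0.856251 = 6.94503 kN·m.
A normal force at the bottom, 1.37 m from the hinge, must supply this moment: P = 6.94503/1.37 = 5.06936 kN.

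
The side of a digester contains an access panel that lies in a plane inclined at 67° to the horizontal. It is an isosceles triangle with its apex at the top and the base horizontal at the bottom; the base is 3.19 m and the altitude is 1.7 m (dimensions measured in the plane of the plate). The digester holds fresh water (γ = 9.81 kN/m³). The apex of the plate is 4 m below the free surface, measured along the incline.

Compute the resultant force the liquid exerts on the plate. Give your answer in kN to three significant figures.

F ≈ 126 kN

γ = 9.81 kN/m³.
Let θ = 67° be the plate's angle to the horizontal; measure y along the incline from where the plane meets the free surface. Vertical depth h = y·sinθ with sinθ = 0.920505.
With the apex up, the centroid sits 2h/3 = 2 × 1.7/3 = 1.13333 m below the apex, so y_c = 4 + 1.13333 = 5.13333 m and h_c = 5.13333 × 0.920505 = 4.72526 m.
A = ½ × 3.19 × 1.7 = 2.7115 m².
Resultant F = γ·h_c·A = 9.81 × 4.72526 × 2.7115 = 125.691 kN.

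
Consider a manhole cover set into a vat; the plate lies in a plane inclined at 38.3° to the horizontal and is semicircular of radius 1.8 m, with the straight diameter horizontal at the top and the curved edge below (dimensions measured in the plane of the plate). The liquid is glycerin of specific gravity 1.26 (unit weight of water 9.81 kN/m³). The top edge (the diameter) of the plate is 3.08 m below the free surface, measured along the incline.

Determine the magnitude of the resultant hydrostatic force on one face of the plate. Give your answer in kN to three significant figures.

F ≈ 150 kN

γ = 1.26 × 9.81 = 12.3606 kN/m³.
Let θ = 38.3° be the plate's angle to the horizontal; measure y along the incline from where the plane meets the free surface. Vertical depth h = y·sinθ with sinθ = 0.619779.
The centroid of a semicircle lies 4r/(3π) = 0.763944 m from the diameter, here below the top edge, so y_c = 3.08 + 0.763944 = 3.84394 m and h_c = 3.84394 × 0.619779 = 2.38239 m.
A = πr²/2 = π × 1.8²/2 = 5.08938 m².
Resultant F = γ·h_c·A = 12.3606 × 2.38239 × 5.08938 = 149.871 kN.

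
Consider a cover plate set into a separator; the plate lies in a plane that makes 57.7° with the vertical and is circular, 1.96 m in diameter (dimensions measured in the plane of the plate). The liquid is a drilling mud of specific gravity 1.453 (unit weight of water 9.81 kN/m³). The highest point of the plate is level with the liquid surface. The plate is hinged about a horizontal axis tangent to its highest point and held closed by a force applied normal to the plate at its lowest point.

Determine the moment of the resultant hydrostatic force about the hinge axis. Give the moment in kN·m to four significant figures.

γ = 1.453 × 9.81 = 14.25393 kN/m³.
The plate makes 57.7° with the vertical, i.e. θ = 90° − 57.7° = 32.3° to the horizontal. Measuring y along the incline from the free-surface line, vertical depth h = y·sinθ with sinθ = 0.534352.
The centroid is at the centre, 0.98 m below the top of the plate, so y_c = 0.98 m and h_c = 0.98 × 0.534352 = 0.523665 m.
A = π(0.98)² = 3.01719 m².
Resultant F = γ·h_c·A = 14.25393 × 0.523665 × 3.01719 = 22.5212 kN.
I_c = πr⁴/4 = π × 0.98⁴/4 = 0.724426 m⁴.
Centre of pressure: y_p = y_c + I_c/(y_c·A) = 0.98 + 0.724426/(0.98 × 3.01719) = 0.98 + 0.245 = 1.225 m along the plane.
The resultant acts 0.98 + 0.245 = 1.225 m (along the plate) below the hinge at the top edge, so the moment about the hinge is M = F × 1.225 = 22.5212 × 1.225 = 27.5885 kN·m.

M ≈ 27.59 kN·m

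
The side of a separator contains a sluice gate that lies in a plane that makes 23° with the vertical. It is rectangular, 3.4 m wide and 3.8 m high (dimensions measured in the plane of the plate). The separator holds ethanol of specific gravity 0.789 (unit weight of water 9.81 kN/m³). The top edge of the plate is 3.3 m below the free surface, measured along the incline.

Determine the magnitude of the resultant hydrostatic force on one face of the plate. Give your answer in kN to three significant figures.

γ = 0.789 × 9.81 = 7.74009 kN/m³.
The plate makes 23° with the vertical, i.e. θ = 90° − 23° = 67° to the horizontal. Measuring y along the incline from the free-surface line, vertical depth h = y·sinθ with sinθ = 0.920505.
The centroid lies 3.8/2 = 1.9 m below the top edge, so y_c = 3.3 + 1.9 = 5.2 m and h_c = 5.2 × 0.920505 = 4.78663 m.
A = 3.4 × 3.8 = 12.92 m².
Resultant F = γ·h_c·A = 7.74009 × 4.78663 × 12.92 = 478.672 kN.

F ≈ 479 kN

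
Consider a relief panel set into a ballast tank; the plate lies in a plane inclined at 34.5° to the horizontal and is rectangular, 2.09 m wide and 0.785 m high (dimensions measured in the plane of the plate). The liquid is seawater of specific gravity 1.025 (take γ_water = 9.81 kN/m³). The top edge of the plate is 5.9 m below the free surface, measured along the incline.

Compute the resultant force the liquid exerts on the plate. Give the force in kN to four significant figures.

γ = 1.025 × 9.81 = 10.05525 kN/m³.
Let θ = 34.5° be the plate's angle to the horizontal; measure y along the incline from where the plane meets the free surface. Vertical depth h = y·sinθ with sinθ = 0.566406.
The centroid lies 0.785/2 = 0.3925 m below the top edge, so y_c = 5.9 + 0.3925 = 6.2925 m and h_c = 6.2925 × 0.566406 = 3.56411 m.
A = 2.09 × 0.785 = 1.64065 m².
Resultant F = γ·h_c·A = 10.05525 × 3.56411 × 1.64065 = 58.7976 kN.

F ≈ 58.80 kN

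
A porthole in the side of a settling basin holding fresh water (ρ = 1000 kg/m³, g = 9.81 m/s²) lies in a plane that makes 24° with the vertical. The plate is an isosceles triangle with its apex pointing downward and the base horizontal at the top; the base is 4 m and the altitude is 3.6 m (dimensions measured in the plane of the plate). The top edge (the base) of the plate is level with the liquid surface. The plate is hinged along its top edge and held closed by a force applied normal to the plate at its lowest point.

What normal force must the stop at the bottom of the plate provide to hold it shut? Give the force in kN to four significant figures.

P ≈ 38.72 kN

γ = ρg = 1000 × 9.81 = 9810 N/m³ = 9.81 kN/m³.
The plate makes 24° with the vertical, i.e. θ = 90° − 24° = 66° to the horizontal. Measuring y along the incline from the free-surface line, vertical depth h = y·sinθ with sinθ = 0.913545.
With the apex down, the centroid sits h/3 = 3.6/3 = 1.2 m below the base (the top edge), so y_c = 1.2 m and h_c = 1.2 × 0.913545 = 1.09625 m.
A = ½ × 4 × 3.6 = 7.2 m².
Resultant F = γ·h_c·A = 9.81 × 1.09625 × 7.2 = 77.4303 kN.
I_c = b·h³/36 = 4 × 3.6³/36 = 5.184 m⁴.
Centre of pressure: y_p = y_c + I_c/(y_c·A) = 1.2 + 5.184/(1.2 × 7.2) = 1.2 + 0.6 = 1.8 m along the plane.
The resultant acts 1.2 + 0.6 = 1.8 m (along the plate) below the hinge at the top edge, so the moment about the hinge is M = F × 1.8 = 77.4303 × 1.8 = 139.375 kN·m.
A normal force at the bottom, 3.6 m from the hinge, must supply this moment: P = 139.375/3.6 = 38.7153 kN.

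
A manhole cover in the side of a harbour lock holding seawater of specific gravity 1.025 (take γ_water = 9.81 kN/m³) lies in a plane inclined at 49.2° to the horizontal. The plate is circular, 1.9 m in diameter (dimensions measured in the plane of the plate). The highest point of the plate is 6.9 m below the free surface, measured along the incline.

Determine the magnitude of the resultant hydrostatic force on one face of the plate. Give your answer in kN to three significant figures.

F ≈ 169 kN

γ = 1.025 × 9.81 = 10.05525 kN/m³.
Let θ = 49.2° be the plate's angle to the horizontal; measure y along the incline from where the plane meets the free surface. Vertical depth h = y·sinθ with sinθ = 0.756995.
The centroid is at the centre, 0.95 m below the top of the plate, so y_c = 6.9 + 0.95 = 7.85 m and h_c = 7.85 × 0.756995 = 5.94241 m.
A = π(0.95)² = 2.83529 m².
Resultant F = γ·h_c·A = 10.05525 × 5.94241 × 2.83529 = 169.415 kN.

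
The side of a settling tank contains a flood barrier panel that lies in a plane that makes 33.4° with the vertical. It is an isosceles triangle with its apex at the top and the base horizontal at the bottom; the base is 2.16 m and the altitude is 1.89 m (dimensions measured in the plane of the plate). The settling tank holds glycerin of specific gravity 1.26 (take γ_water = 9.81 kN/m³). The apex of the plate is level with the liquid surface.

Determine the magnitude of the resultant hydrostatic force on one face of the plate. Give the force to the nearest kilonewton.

γ = 1.26 × 9.81 = 12.3606 kN/m³.
The plate makes 33.4° with the vertical, i.e. θ = 90° − 33.4° = 56.6° to the horizontal. Measuring y along the incline from the free-surface line, vertical depth h = y·sinθ with sinθ = 0.834848.
With the apex up, the centroid sits 2h/3 = 2 × 1.89/3 = 1.26 m below the apex, so y_c = 1.26 m and h_c = 1.26 × 0.834848 = 1.05191 m.
A = ½ × 2.16 × 1.89 = 2.0412 m².
Resultant F = γ·h_c·A = 12.3606 × 1.05191 × 2.0412 = 26.5402 kN.

F ≈ 27 kN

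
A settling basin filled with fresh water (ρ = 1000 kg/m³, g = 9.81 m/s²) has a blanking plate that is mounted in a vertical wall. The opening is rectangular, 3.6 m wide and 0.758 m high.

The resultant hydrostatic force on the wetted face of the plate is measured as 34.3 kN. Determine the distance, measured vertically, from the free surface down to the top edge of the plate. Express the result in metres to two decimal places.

γ = ρg = 1000 × 9.81 = 9810 N/m³ = 9.81 kN/m³.
A = 3.6 × 0.758 = 2.7288 m².
From F = γ·h_c·A, the centroid depth is h_c = 34.3/(9.81 × 2.7288) = 1.28131 m.
The centroid lies 0.758/2 = 0.379 m below the top edge, so the top edge sits at h_top = 1.28131 − 0.379 = 0.90231 m below the surface.

d_top ≈ 0.90 m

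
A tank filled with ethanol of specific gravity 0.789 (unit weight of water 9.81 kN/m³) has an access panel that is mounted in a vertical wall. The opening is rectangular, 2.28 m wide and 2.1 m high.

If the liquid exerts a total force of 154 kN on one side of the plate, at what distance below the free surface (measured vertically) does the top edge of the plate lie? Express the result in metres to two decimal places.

d_top ≈ 3.11 m

γ = 0.789 × 9.81 = 7.74009 kN/m³.
A = 2.28 × 2.1 = 4.788 m².
From F = γ·h_c·A, the centroid depth is h_c = 154/(7.74009 × 4.788) = 4.15547 m.
The centroid lies 2.1/2 = 1.05 m below the top edge, so the top edge sits at h_top = 4.15547 − 1.05 = 3.10547 m below the surface.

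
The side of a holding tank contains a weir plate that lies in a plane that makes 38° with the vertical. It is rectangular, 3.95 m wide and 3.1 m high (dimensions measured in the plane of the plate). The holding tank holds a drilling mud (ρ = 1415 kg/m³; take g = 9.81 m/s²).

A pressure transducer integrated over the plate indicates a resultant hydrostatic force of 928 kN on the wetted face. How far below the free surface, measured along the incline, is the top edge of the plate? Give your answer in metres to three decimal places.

γ = ρg = 1415 × 9.81 / 1000 = 13.88115 kN/m³.
A = 3.95 × 3.1 = 12.245 m².
From F = γ·h_c·A, the centroid depth is h_c = 928/(13.88115 × 12.245) = 5.45964 m.
The plate makes 38° with the vertical, i.e. θ = 90° − 38° = 52° to the horizontal. Measuring y along the incline from the free-surface line, vertical depth h = y·sinθ with sinθ = 0.788011.
Along the incline, y_c = h_c/sinθ = 5.45964/0.788011 = 6.92838 m.
The centroid lies 3.1/2 = 1.55 m below the top edge, so the top edge sits at y_top = 6.92838 − 1.55 = 5.37838 m along the incline.

y_top ≈ 5.378 m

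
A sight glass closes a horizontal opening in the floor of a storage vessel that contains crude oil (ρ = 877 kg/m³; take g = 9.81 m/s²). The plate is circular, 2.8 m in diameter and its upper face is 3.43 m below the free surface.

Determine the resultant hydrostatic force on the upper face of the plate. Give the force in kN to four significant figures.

γ = ρg = 877 × 9.81 / 1000 = 8.60337 kN/m³.
The plate is horizontal, so pressure is uniform at p = γ·h = 8.60337 × 3.43 = 29.5096 kN/m².
A = π(1.4)² = 6.15752 m².
F = p·A = 29.5096 × 6.15752 = 181.706 kN.

F ≈ 181.7 kN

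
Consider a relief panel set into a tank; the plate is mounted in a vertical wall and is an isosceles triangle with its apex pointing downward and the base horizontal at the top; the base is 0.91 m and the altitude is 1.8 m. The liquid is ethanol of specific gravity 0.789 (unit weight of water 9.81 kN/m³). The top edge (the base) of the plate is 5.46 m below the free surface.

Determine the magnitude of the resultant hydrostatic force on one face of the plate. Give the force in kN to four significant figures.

γ = 0.789 × 9.81 = 7.74009 kN/m³.
With the apex down, the centroid sits h/3 = 1.8/3 = 0.6 m below the base (the top edge), so the centroid depth is h_c = 5.46 + 0.6 = 6.06 m.
A = ½ × 0.91 × 1.8 = 0.819 m².
Resultant F = γ·h_c·A = 7.74009 × 6.06 × 0.819 = 38.4152 kN.

F ≈ 38.42 kN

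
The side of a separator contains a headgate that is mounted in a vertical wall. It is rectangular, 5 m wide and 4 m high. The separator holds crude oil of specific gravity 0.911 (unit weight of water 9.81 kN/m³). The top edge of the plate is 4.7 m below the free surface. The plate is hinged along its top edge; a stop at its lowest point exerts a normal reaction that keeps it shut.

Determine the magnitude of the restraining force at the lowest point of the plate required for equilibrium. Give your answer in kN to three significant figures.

γ = 0.911 × 9.81 = 8.93691 kN/m³.
The centroid lies 4/2 = 2 m below the top edge, so the centroid depth is h_c = 4.7 + 2 = 6.7 m.
A = 5 × 4 = 20 m².
Resultant F = γ·h_c·A = 8.93691 × 6.7 × 20 = 1197.55 kN.
I_c = b·h³/12 = 5 × 4³/12 = 26.6667 m⁴.
Centre of pressure: y_p = y_c + I_c/(y_c·A) = 6.7 + 26.6667/(6.7 × 20) = 6.7 + 0.199005 = 6.899 m along the plane.
The resultant acts 2 + 0.199005 = 2.19901 m (along the plate) below the hinge at the top edge, so the moment about the hinge is M = F × 2.19901 = 1197.55 × 2.19901 = 2633.42 kN·m.
A normal force at the bottom, 4 m from the hinge, must supply this moment: P = 2633.42/4 = 658.355 kN.

P ≈ 658 kN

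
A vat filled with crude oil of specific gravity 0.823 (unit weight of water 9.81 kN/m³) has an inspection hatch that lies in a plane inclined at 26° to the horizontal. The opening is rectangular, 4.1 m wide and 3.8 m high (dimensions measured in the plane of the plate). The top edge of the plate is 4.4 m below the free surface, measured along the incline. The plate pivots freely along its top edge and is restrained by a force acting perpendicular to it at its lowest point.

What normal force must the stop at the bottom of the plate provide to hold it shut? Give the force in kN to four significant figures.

γ = 0.823 × 9.81 = 8.07363 kN/m³.
Let θ = 26° be the plate's angle to the horizontal; measure y along the incline from where the plane meets the free surface. Vertical depth h = y·sinθ with sinθ = 0.438371.
The centroid lies 3.8/2 = 1.9 m below the top edge, so y_c = 4.4 + 1.9 = 6.3 m and h_c = 6.3 × 0.438371 = 2.76174 m.
A = 4.1 × 3.8 = 15.58 m².
Resultant F = γ·h_c·A = 8.07363 × 2.76174 × 15.58 = 347.391 kN.
I_c = b·h³/12 = 4.1 × 3.8³/12 = 18.7479 m⁴.
Centre of pressure: y_p = y_c + I_c/(y_c·A) = 6.3 + 18.7479/(6.3 × 15.58) = 6.3 + 0.191005 = 6.491 m along the plane.
The resultant acts 1.9 + 0.191005 = 2.09101 m (along the plate) below the hinge at the top edge, so the moment about the hinge is M = F × 2.09101 = 347.391 × 2.09101 = 726.398 kN·m.
A normal force at the bottom, 3.8 m from the hinge, must supply this moment: P = 726.398/3.8 = 191.157 kN.

P ≈ 191.2 kN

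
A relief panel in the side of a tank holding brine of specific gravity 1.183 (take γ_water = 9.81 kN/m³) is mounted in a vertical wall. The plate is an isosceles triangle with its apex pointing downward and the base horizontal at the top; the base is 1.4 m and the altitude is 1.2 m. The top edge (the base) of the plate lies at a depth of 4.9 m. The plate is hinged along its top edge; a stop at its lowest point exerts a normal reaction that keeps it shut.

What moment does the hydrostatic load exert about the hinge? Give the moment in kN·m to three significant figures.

M ≈ 21.4 kN·m

γ = 1.183 × 9.81 = 11.60523 kN/m³.
With the apex down, the centroid sits h/3 = 1.2/3 = 0.4 m below the base (the top edge), so the centroid depth is h_c = 4.9 + 0.4 = 5.3 m.
A = ½ × 1.4 × 1.2 = 0.84 m².
Resultant F = γ·h_c·A = 11.60523 × 5.3 × 0.84 = 51.6665 kN.
I_c = b·h³/36 = 1.4 × 1.2³/36 = 0.0672 m⁴.
Centre of pressure: y_p = y_c + I_c/(y_c·A) = 5.3 + 0.0672/(5.3 × 0.84) = 5.3 + 0.0150943 = 5.31509 m along the plane.
The resultant acts 0.4 + 0.0150943 = 0.415094 m (along the plate) below the hinge at the top edge, so the moment about the hinge is M = F × 0.415094 = 51.6665 × 0.415094 = 21.4465 kN·m.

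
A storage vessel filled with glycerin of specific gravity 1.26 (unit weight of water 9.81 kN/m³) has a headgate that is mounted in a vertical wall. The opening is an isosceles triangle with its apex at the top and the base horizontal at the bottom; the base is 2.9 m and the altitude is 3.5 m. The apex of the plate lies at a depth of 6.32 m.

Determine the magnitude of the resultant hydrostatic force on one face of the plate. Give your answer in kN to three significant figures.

F ≈ 543 kN

γ = 1.26 × 9.81 = 12.3606 kN/m³.
With the apex up, the centroid sits 2h/3 = 2 × 3.5/3 = 2.33333 m below the apex, so the centroid depth is h_c = 6.32 + 2.33333 = 8.65333 m.
A = ½ × 2.9 × 3.5 = 5.075 m².
Resultant F = γ·h_c·A = 12.3606 × 8.65333 × 5.075 = 542.824 kN.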